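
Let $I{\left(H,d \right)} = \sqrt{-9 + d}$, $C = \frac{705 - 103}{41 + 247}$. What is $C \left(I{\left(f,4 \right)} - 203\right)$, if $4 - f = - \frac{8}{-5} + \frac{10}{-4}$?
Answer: $- \frac{61103}{144} + \frac{301 i \sqrt{5}}{144} \approx -424.33 + 4.674 i$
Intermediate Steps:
$f = \frac{49}{10}$ ($f = 4 - \left(- \frac{8}{-5} + \frac{10}{-4}\right) = 4 - \left(\left(-8\right) \left(- \frac{1}{5}\right) + 10 \left(- \frac{1}{4}\right)\right) = 4 - \left(\frac{8}{5} - \frac{5}{2}\right) = 4 - - \frac{9}{10} = 4 + \frac{9}{10} = \frac{49}{10} \approx 4.9$)
$C = \frac{301}{144}$ ($C = \frac{602}{288} = 602 \cdot \frac{1}{288} = \frac{301}{144} \approx 2.0903$)
$C \left(I{\left(f,4 \right)} - 203\right) = \frac{301 \left(\sqrt{-9 + 4} - 203\right)}{144} = \frac{301 \left(\sqrt{-5} - 203\right)}{144} = \frac{301 \left(i \sqrt{5} - 203\right)}{144} = \frac{301 \left(-203 + i \sqrt{5}\right)}{144} = - \frac{61103}{144} + \frac{301 i \sqrt{5}}{144}$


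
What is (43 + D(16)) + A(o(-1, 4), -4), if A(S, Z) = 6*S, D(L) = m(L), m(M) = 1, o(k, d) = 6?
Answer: 80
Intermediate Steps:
D(L) = 1
(43 + D(16)) + A(o(-1, 4), -4) = (43 + 1) + 6*6 = 44 + 36 = 80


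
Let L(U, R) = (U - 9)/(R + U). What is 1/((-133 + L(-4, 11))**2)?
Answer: 49/891136 ≈ 5.4986e-5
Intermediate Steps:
L(U, R) = (-9 + U)/(R + U)
1/((-133 + L(-4, 11))**2) = 1/((-133 + (-9 - 4)/(11 - 4))**2) = 1/((-133 - 13/7)**2) = 1/((-944/7)**2) = 1/(891136/49) = 49/891136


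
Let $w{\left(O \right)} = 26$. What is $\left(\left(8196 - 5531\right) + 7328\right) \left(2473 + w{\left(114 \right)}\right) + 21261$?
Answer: $24993768$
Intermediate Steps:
$\left(\left(8196 - 5531\right) + 7328\right) \left(2473 + w{\left(114 \right)}\right) + 21261 = \left(\left(8196 - 5531\right) + 7328\right) \left(2473 + 26\right) + 21261 = \left(\left(8196 - 5531\right) + 7328\right) 2499 + 21261 = \left(2665 + 7328\right) 2499 + 21261 = 9993 \cdot 2499 + 21261 = 24972507 + 21261 = 24993768$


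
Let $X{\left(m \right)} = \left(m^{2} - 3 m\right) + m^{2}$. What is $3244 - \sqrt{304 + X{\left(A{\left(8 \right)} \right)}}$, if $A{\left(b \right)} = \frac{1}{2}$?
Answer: $3244 - \sqrt{303} \approx 3226.6$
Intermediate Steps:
$A{\left(b \right)} = \frac{1}{2}$
$X{\left(m \right)} = - 3 m + 2 m^{2}$
$3244 - \sqrt{304 + X{\left(A{\left(8 \right)} \right)}} = 3244 - \sqrt{304 + \frac{-3 + 2 \cdot \frac{1}{2}}{2}} = 3244 - \sqrt{304 + \frac{-3 + 1}{2}} = 3244 - \sqrt{304 + \frac{1}{2} \left(-2\right)} = 3244 - \sqrt{304 - 1} = 3244 - \sqrt{303}$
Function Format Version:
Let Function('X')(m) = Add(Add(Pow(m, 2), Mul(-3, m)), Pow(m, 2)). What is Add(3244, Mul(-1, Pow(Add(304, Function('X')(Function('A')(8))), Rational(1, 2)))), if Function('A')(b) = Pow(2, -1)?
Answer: Add(3244, Mul(-1, Pow(303, Rational(1, 2)))) ≈ 3226.6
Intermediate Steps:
Function('A')(b) = Rational(1, 2)
Function('X')(m) = Add(Mul(-3, m), Mul(2, Pow(m, 2)))
Add(3244, Mul(-1, Pow(Add(304, Function('X')(Function('A')(8))), Rational(1, 2)))) = Add(3244, Mul(-1, Pow(Add(304, Mul(Rational(1, 2), Add(-3, Mul(2, Rational(1, 2))))), Rational(1, 2)))) = Add(3244, Mul(-1, Pow(Add(304, Mul(Rational(1, 2), Add(-3, 1))), Rational(1, 2)))) = Add(3244, Mul(-1, Pow(Add(304, Mul(Rational(1, 2), -2)), Rational(1, 2)))) = Add(3244, Mul(-1, Pow(Add(304, -1), Rational(1, 2)))) = Add(3244, Mul(-1, Pow(303, Rational(1, 2))))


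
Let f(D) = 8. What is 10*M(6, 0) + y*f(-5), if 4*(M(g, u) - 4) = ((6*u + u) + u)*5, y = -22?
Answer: -136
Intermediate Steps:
M(g, u) = 4 + 10*u (M(g, u) = 4 + (((6*u + u) + u)*5)/4 = 4 + ((7*u + u)*5)/4 = 4 + ((8*u)*5)/4 = 4 + (40*u)/4 = 4 + 10*u)
10*M(6, 0) + y*f(-5) = 10*(4 + 10*0) - 22*8 = 10*(4 + 0) - 176 = 10*4 - 176 = 40 - 176 = -136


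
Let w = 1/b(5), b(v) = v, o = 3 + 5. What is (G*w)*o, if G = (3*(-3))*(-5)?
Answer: 72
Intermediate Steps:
o = 8
G = 45 (G = -9*(-5) = 45)
w = ⅕ (w = 1/5 = ⅕ ≈ 0.20000)
(G*w)*o = (45*(⅕))*8 = 9*8 = 72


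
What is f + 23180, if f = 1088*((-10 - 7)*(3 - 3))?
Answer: 23180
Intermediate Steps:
f = 0 (f = 1088*(-17*0) = 1088*0 = 0)
f + 23180 = 0 + 23180 = 23180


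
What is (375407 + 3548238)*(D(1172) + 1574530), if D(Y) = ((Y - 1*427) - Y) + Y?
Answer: 6180819877375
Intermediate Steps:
D(Y) = -427 + Y (D(Y) = ((Y - 427) - Y) + Y = ((-427 + Y) - Y) + Y = -427 + Y)
(375407 + 3548238)*(D(1172) + 1574530) = (375407 + 3548238)*((-427 + 1172) + 1574530) = 3923645*(745 + 1574530) = 3923645*1575275 = 6180819877375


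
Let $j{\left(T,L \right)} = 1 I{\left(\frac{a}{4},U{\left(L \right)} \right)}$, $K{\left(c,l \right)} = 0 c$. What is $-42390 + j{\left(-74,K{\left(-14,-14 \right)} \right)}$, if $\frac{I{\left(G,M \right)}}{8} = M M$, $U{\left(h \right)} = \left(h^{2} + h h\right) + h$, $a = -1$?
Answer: $-42390$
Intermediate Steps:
$U{\left(h \right)} = h + 2 h^{2}$ ($U{\left(h \right)} = \left(h^{2} + h^{2}\right) + h = 2 h^{2} + h = h + 2 h^{2}$)
$K{\left(c,l \right)} = 0$
$I{\left(G,M \right)} = 8 M^{2}$ ($I{\left(G,M \right)} = 8 M M = 8 M^{2}$)
$j{\left(T,L \right)} = 8 L^{2} \left(1 + 2 L\right)^{2}$ ($j{\left(T,L \right)} = 1 \cdot 8 \left(L \left(1 + 2 L\right)\right)^{2} = 1 \cdot 8 L^{2} \left(1 + 2 L\right)^{2} = 8 L^{2} \left(1 + 2 L\right)^{2}$)
$-42390 + j{\left(-74,K{\left(-14,-14 \right)} \right)} = -42390 + 8 \cdot 0^{2} \left(1 + 2 \cdot 0\right)^{2} = -42390 + 8 \cdot 0 \left(1 + 0\right)^{2} = -42390 + 8 \cdot 0 \cdot 1^{2} = -42390 + 8 \cdot 0 \cdot 1 = -42390 + 0 = -42390$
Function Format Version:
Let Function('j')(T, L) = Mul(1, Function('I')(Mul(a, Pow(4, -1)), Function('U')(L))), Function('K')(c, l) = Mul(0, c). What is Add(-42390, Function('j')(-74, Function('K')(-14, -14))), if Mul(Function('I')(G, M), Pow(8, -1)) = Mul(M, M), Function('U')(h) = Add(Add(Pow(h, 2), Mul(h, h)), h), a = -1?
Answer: -42390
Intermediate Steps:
Function('U')(h) = Add(h, Mul(2, Pow(h, 2))) (Function('U')(h) = Add(Add(Pow(h, 2), Pow(h, 2)), h) = Add(Mul(2, Pow(h, 2)), h) = Add(h, Mul(2, Pow(h, 2))))
Function('K')(c, l) = 0
Function('I')(G, M) = Mul(8, Pow(M, 2)) (Function('I')(G, M) = Mul(8, Mul(M, M)) = Mul(8, Pow(M, 2)))
Function('j')(T, L) = Mul(8, Pow(L, 2), Pow(Add(1, Mul(2, L)), 2)) (Function('j')(T, L) = Mul(1, Mul(8, Pow(Mul(L, Add(1, Mul(2, L))), 2))) = Mul(1, Mul(8, Mul(Pow(L, 2), Pow(Add(1, Mul(2, L)), 2)))) = Mul(1, Mul(8, Pow(L, 2), Pow(Add(1, Mul(2, L)), 2))) = Mul(8, Pow(L, 2), Pow(Add(1, Mul(2, L)), 2)))
Add(-42390, Function('j')(-74, Function('K')(-14, -14))) = Add(-42390, Mul(8, Pow(0, 2), Pow(Add(1, Mul(2, 0)), 2))) = Add(-42390, Mul(8, 0, Pow(Add(1, 0), 2))) = Add(-42390, Mul(8, 0, Pow(1, 2))) = Add(-42390, Mul(8, 0, 1)) = Add(-42390, 0) = -42390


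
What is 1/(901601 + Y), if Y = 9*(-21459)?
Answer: 1/708470 ≈ 1.4115e-6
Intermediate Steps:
Y = -193131
1/(901601 + Y) = 1/(901601 - 193131) = 1/708470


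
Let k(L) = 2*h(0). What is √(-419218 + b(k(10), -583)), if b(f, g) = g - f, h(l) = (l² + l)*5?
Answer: I*√419801 ≈ 647.92*I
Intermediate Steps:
h(l) = 5*l + 5*l² (h(l) = (l + l²)*5 = 5*l + 5*l²)
k(L) = 0 (k(L) = 2*(5*0*(1 + 0)) = 2*(5*0*1) = 2*0 = 0)
√(-419218 + b(k(10), -583)) = √(-419218 + (-583 - 1*0)) = √(-419218 + (-583 + 0)) = √(-419218 - 583) = √(-419801) = I*√419801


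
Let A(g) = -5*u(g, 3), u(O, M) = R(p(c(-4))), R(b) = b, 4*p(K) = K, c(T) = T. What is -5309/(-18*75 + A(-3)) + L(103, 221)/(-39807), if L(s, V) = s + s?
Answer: 211058293/53540415 ≈ 3.9420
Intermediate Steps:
p(K) = K/4
u(O, M) = -1 (u(O, M) = (¼)*(-4) = -1)
A(g) = 5 (A(g) = -5*(-1) = 5)
L(s, V) = 2*s
-5309/(-18*75 + A(-3)) + L(103, 221)/(-39807) = -5309/(-18*75 + 5) + (2*103)/(-39807) = -5309/(-1350 + 5) + 206*(-1/39807) = -5309/(-1345) - 206/39807 = -5309*(-1/1345) - 206/39807 = 5309/1345 - 206/39807 = 211058293/53540415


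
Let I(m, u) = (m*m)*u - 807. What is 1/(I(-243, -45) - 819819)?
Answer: -1/3477831 ≈ -2.8754e-7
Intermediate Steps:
I(m, u) = -807 + u*m² (I(m, u) = m²*u - 807 = u*m² - 807 = -807 + u*m²)
1/(I(-243, -45) - 819819) = 1/((-807 - 45*(-243)²) - 819819) = 1/((-807 - 45*59049) - 819819) = 1/((-807 - 2657205) - 819819) = 1/(-2658012 - 819819) = 1/(-3477831) = -1/3477831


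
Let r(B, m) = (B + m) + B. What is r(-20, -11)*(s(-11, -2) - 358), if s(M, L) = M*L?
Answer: 17136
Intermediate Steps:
s(M, L) = L*M
r(B, m) = m + 2*B
r(-20, -11)*(s(-11, -2) - 358) = (-11 + 2*(-20))*(-2*(-11) - 358) = (-11 - 40)*(22 - 358) = -51*(-336) = 17136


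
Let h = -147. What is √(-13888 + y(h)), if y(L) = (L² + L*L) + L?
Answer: √29183 ≈ 170.83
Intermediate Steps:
y(L) = L + 2*L² (y(L) = (L² + L²) + L = 2*L² + L = L + 2*L²)
√(-13888 + y(h)) = √(-13888 - 147*(1 + 2*(-147))) = √(-13888 - 147*(1 - 294)) = √(-13888 - 147*(-293)) = √(-13888 + 43071) = √29183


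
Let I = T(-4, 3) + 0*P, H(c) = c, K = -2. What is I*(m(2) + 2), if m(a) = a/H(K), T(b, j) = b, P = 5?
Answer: -4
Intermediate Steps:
m(a) = -a/2 (m(a) = a/(-2) = a*(-1/2) = -a/2)
I = -4 (I = -4 + 0*5 = -4 + 0 = -4)
I*(m(2) + 2) = -4*(-1/2*2 + 2) = -4*(-1 + 2) = -4*1 = -4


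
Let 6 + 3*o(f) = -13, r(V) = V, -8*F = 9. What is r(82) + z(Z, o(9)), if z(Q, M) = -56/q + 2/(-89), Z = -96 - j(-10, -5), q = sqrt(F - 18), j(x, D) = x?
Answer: 7296/89 + 112*I*sqrt(34)/51 ≈ 81.978 + 12.805*I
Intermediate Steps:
F = -9/8 (F = -1/8*9 = -9/8 ≈ -1.1250)
o(f) = -19/3 (o(f) = -2 + (1/3)*(-13) = -2 - 13/3 = -19/3)
q = 3*I*sqrt(34)/4 (q = sqrt(-9/8 - 18) = sqrt(-153/8) = 3*I*sqrt(34)/4 ≈ 4.3732*I)
Z = -86 (Z = -96 - 1*(-10) = -96 + 10 = -86)
z(Q, M) = -2/89 + 112*I*sqrt(34)/51 (z(Q, M) = -56*(-2*I*sqrt(34)/51) + 2/(-89) = -(-112)*I*sqrt(34)/51 + 2*(-1/89) = 112*I*sqrt(34)/51 - 2/89 = -2/89 + 112*I*sqrt(34)/51)
r(82) + z(Z, o(9)) = 82 + (-2/89 + 112*I*sqrt(34)/51) = 7296/89 + 112*I*sqrt(34)/51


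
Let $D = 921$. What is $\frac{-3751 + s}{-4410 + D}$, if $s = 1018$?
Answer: $\frac{911}{1163} \approx 0.78332$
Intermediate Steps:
$\frac{-3751 + s}{-4410 + D} = \frac{-3751 + 1018}{-4410 + 921} = - \frac{2733}{-3489} = \left(-2733\right) \left(- \frac{1}{3489}\right) = \frac{911}{1163}$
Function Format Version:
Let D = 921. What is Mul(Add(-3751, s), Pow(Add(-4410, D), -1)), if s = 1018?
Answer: Rational(911, 1163) ≈ 0.78332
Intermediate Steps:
Mul(Add(-3751, s), Pow(Add(-4410, D), -1)) = Mul(Add(-3751, 1018), Pow(Add(-4410, 921), -1)) = Mul(-2733, Pow(-3489, -1)) = Mul(-2733, Rational(-1, 3489)) = Rational(911, 1163)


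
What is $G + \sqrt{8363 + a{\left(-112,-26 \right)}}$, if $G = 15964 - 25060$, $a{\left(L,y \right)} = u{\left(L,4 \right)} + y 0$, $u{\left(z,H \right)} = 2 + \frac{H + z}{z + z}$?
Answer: $-9096 + \frac{\sqrt{6558538}}{28} \approx -9004.5$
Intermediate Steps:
$u{\left(z,H \right)} = 2 + \frac{H + z}{2 z}$
$a{\left(L,y \right)} = \frac{4 + 5 L}{2 L}$ ($a{\left(L,y \right)} = \frac{4 + 5 L}{2 L} + y 0 = \frac{4 + 5 L}{2 L} + 0 = \frac{4 + 5 L}{2 L}$)
$G = -9096$ ($G = 15964 - 25060 = -9096$)
$G + \sqrt{8363 + a{\left(-112,-26 \right)}} = -9096 + \sqrt{8363 + \left(\frac{5}{2} + \frac{2}{-112}\right)} = -9096 + \sqrt{8363 + \left(\frac{5}{2} + 2 \left(- \frac{1}{112}\right)\right)} = -9096 + \sqrt{8363 + \left(\frac{5}{2} - \frac{1}{56}\right)} = -9096 + \sqrt{8363 + \frac{139}{56}} = -9096 + \sqrt{\frac{468467}{56}} = -9096 + \frac{\sqrt{6558538}}{28}$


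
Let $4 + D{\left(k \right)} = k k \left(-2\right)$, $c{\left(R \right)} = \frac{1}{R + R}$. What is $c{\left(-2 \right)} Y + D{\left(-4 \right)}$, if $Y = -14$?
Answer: $- \frac{65}{2} \approx -32.5$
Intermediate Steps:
$c{\left(R \right)} = \frac{1}{2 R}$
$D{\left(k \right)} = -4 - 2 k^{2}$ ($D{\left(k \right)} = -4 + k k \left(-2\right) = -4 + k^{2} \left(-2\right) = -4 - 2 k^{2}$)
$c{\left(-2 \right)} Y + D{\left(-4 \right)} = \frac{1}{2 \left(-2\right)} \left(-14\right) - \left(4 + 2 \left(-4\right)^{2}\right) = \frac{1}{2} \left(- \frac{1}{2}\right) \left(-14\right) - 36 = \left(- \frac{1}{4}\right) \left(-14\right) - 36 = \frac{7}{2} - 36 = - \frac{65}{2}$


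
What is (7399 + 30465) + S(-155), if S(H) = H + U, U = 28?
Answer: 37737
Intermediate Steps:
S(H) = 28 + H (S(H) = H + 28 = 28 + H)
(7399 + 30465) + S(-155) = (7399 + 30465) + (28 - 155) = 37864 - 127 = 37737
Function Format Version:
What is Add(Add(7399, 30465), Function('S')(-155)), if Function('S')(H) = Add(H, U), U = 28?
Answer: 37737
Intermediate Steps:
Function('S')(H) = Add(28, H) (Function('S')(H) = Add(H, 28) = Add(28, H))
Add(Add(7399, 30465), Function('S')(-155)) = Add(Add(7399, 30465), Add(28, -155)) = Add(37864, -127) = 37737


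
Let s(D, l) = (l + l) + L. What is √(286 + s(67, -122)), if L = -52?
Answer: I*√10 ≈ 3.1623*I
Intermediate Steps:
s(D, l) = -52 + 2*l (s(D, l) = (l + l) - 52 = 2*l - 52 = -52 + 2*l)
√(286 + s(67, -122)) = √(286 + (-52 + 2*(-122))) = √(286 + (-52 - 244)) = √(286 - 296) = √(-10) = I*√10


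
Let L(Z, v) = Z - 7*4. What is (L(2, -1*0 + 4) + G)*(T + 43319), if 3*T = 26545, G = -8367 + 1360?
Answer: -1100678566/3 ≈ -3.6689e+8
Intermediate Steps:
G = -7007
T = 26545/3 (T = (⅓)*26545 = 26545/3 ≈ 8848.3)
L(Z, v) = -28 + Z (L(Z, v) = Z - 28 = -28 + Z)
(L(2, -1*0 + 4) + G)*(T + 43319) = ((-28 + 2) - 7007)*(26545/3 + 43319) = (-26 - 7007)*(156502/3) = -7033*156502/3 = -1100678566/3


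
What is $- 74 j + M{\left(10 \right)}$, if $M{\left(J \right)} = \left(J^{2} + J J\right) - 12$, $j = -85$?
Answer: $6478$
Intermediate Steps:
$M{\left(J \right)} = -12 + 2 J^{2}$ ($M{\left(J \right)} = \left(J^{2} + J^{2}\right) - 12 = 2 J^{2} - 12 = -12 + 2 J^{2}$)
$- 74 j + M{\left(10 \right)} = \left(-74\right) \left(-85\right) - \left(12 - 2 \cdot 10^{2}\right) = 6290 + \left(-12 + 2 \cdot 100\right) = 6290 + \left(-12 + 200\right) = 6290 + 188 = 6478$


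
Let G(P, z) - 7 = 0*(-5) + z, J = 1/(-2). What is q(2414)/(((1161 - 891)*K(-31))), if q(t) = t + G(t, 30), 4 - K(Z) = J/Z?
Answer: 1333/585 ≈ 2.2786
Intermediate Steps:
J = -½ ≈ -0.50000
K(Z) = 4 + 1/(2*Z) (K(Z) = 4 - (-1)/(2*Z) = 4 + 1/(2*Z))
G(P, z) = 7 + z (G(P, z) = 7 + (0*(-5) + z) = 7 + (0 + z) = 7 + z)
q(t) = 37 + t (q(t) = t + (7 + 30) = t + 37 = 37 + t)
q(2414)/(((1161 - 891)*K(-31))) = (37 + 2414)/(((1161 - 891)*(4 + (½)/(-31)))) = 2451/((270*(4 + (½)*(-1/31)))) = 2451/((270*(4 - 1/62))) = 2451/((270*(247/62))) = 2451/(33345/31) = 2451*(31/33345) = 1333/585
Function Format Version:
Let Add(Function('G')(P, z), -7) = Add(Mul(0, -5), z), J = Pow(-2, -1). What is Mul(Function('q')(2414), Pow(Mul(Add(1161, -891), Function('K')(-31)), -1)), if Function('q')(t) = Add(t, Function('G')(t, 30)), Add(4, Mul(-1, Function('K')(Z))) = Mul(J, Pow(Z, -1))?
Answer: Rational(1333, 585) ≈ 2.2786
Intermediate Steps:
J = Rational(-1, 2) ≈ -0.50000
Function('K')(Z) = Add(4, Mul(Rational(1, 2), Pow(Z, -1))) (Function('K')(Z) = Add(4, Mul(-1, Mul(Rational(-1, 2), Pow(Z, -1)))) = Add(4, Mul(Rational(1, 2), Pow(Z, -1))))
Function('G')(P, z) = Add(7, z) (Function('G')(P, z) = Add(7, Add(Mul(0, -5), z)) = Add(7, Add(0, z)) = Add(7, z))
Function('q')(t) = Add(37, t) (Function('q')(t) = Add(t, Add(7, 30)) = Add(t, 37) = Add(37, t))
Mul(Function('q')(2414), Pow(Mul(Add(1161, -891), Function('K')(-31)), -1)) = Mul(Add(37, 2414), Pow(Mul(Add(1161, -891), Add(4, Mul(Rational(1, 2), Pow(-31, -1)))), -1)) = Mul(2451, Pow(Mul(270, Add(4, Mul(Rational(1, 2), Rational(-1, 31)))), -1)) = Mul(2451, Pow(Mul(270, Add(4, Rational(-1, 62))), -1)) = Mul(2451, Pow(Mul(270, Rational(247, 62)), -1)) = Mul(2451, Pow(Rational(33345, 31), -1)) = Mul(2451, Rational(31, 33345)) = Rational(1333, 585)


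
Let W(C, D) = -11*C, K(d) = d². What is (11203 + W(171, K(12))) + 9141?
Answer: 18463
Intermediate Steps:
(11203 + W(171, K(12))) + 9141 = (11203 - 11*171) + 9141 = (11203 - 1881) + 9141 = 9322 + 9141 = 18463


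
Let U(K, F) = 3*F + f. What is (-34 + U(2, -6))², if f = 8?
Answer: 1936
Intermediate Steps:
U(K, F) = 8 + 3*F (U(K, F) = 3*F + 8 = 8 + 3*F)
(-34 + U(2, -6))² = (-34 + (8 + 3*(-6)))² = (-34 + (8 - 18))² = (-34 - 10)² = (-44)² = 1936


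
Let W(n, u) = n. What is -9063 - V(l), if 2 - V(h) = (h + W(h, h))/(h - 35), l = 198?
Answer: -1477199/163 ≈ -9062.6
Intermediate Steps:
V(h) = 2 - 2*h/(-35 + h) (V(h) = 2 - (h + h)/(h - 35) = 2 - 2*h/(-35 + h))
-9063 - V(l) = -9063 - (-70)/(-35 + 198) = -9063 - (-70)/163 = -9063 - 1*(-70/163) = -9063 + 70/163 = -1477199/163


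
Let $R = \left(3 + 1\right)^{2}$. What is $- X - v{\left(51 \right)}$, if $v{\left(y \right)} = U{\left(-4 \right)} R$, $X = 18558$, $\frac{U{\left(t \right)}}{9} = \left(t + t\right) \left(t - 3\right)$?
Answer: $-26622$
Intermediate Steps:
$U{\left(t \right)} = 18 t \left(-3 + t\right)$ ($U{\left(t \right)} = 9 \left(t + t\right) \left(t - 3\right) = 9 \cdot 2 t \left(-3 + t\right) = 18 t \left(-3 + t\right)$)
$R = 16$ ($R = 4^{2} = 16$)
$v{\left(y \right)} = 8064$ ($v{\left(y \right)} = 18 \left(-4\right) \left(-3 - 4\right) 16 = 18 \left(-4\right) \left(-7\right) 16 = 504 \cdot 16 = 8064$)
$- X - v{\left(51 \right)} = \left(-1\right) 18558 - 8064 = -18558 - 8064 = -26622$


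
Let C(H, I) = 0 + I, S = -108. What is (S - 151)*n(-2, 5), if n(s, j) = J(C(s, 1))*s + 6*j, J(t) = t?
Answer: -7252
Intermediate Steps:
C(H, I) = I
n(s, j) = s + 6*j (n(s, j) = 1*s + 6*j = s + 6*j)
(S - 151)*n(-2, 5) = (-108 - 151)*(-2 + 6*5) = -259*(-2 + 30) = -259*28 = -7252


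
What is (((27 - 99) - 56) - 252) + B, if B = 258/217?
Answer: -82202/217 ≈ -378.81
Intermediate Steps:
B = 258/217 (B = 258*(1/217) = 258/217 ≈ 1.1889)
(((27 - 99) - 56) - 252) + B = (((27 - 99) - 56) - 252) + 258/217 = ((-72 - 56) - 252) + 258/217 = (-128 - 252) + 258/217 = -380 + 258/217 = -82202/217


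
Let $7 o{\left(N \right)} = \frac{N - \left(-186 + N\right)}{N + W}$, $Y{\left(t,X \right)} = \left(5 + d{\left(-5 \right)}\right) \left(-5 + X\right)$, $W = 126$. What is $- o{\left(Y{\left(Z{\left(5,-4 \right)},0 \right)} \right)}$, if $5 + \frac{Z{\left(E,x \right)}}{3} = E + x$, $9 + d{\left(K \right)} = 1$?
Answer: $- \frac{62}{329} \approx -0.18845$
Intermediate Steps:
$d{\left(K \right)} = -8$ ($d{\left(K \right)} = -9 + 1 = -8$)
$Z{\left(E,x \right)} = -15 + 3 E + 3 x$ ($Z{\left(E,x \right)} = -15 + 3 \left(E + x\right) = -15 + \left(3 E + 3 x\right) = -15 + 3 E + 3 x$)
$Y{\left(t,X \right)} = 15 - 3 X$ ($Y{\left(t,X \right)} = \left(5 - 8\right) \left(-5 + X\right) = - 3 \left(-5 + X\right) = 15 - 3 X$)
$o{\left(N \right)} = \frac{186}{7 \left(126 + N\right)}$ ($o{\left(N \right)} = \frac{\left(N - \left(-186 + N\right)\right) \frac{1}{N + 126}}{7} = \frac{186 \frac{1}{126 + N}}{7} = \frac{186}{7 \left(126 + N\right)}$)
$- o{\left(Y{\left(Z{\left(5,-4 \right)},0 \right)} \right)} = - \frac{186}{7 \left(126 + \left(15 - 0\right)\right)} = - \frac{186}{7 \left(126 + \left(15 + 0\right)\right)} = - \frac{186}{7 \left(126 + 15\right)} = - \frac{186}{7 \cdot 141} = \left(-1\right) \frac{62}{329} = - \frac{62}{329}$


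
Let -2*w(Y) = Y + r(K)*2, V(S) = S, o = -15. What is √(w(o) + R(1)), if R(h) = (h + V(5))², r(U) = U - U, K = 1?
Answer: √174/2 ≈ 6.5955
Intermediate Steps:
r(U) = 0
w(Y) = -Y/2 (w(Y) = -(Y + 0*2)/2 = -(Y + 0)/2 = -Y/2)
R(h) = (5 + h)² (R(h) = (h + 5)² = (5 + h)²)
√(w(o) + R(1)) = √(-½*(-15) + (5 + 1)²) = √(15/2 + 6²) = √(15/2 + 36) = √(87/2) = √174/2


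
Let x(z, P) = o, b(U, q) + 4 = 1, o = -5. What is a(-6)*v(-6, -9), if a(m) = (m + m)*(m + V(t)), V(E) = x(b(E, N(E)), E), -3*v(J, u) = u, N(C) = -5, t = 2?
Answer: 396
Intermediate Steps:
b(U, q) = -3 (b(U, q) = -4 + 1 = -3)
v(J, u) = -u/3
x(z, P) = -5
V(E) = -5
a(m) = 2*m*(-5 + m) (a(m) = (m + m)*(m - 5) = (2*m)*(-5 + m) = 2*m*(-5 + m))
a(-6)*v(-6, -9) = (2*(-6)*(-5 - 6))*(-⅓*(-9)) = (2*(-6)*(-11))*3 = 132*3 = 396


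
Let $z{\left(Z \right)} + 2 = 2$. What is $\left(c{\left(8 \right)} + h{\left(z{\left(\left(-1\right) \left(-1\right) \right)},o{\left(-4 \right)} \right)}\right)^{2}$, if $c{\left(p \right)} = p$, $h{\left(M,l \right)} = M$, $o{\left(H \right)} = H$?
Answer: $64$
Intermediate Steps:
$z{\left(Z \right)} = 0$ ($z{\left(Z \right)} = -2 + 2 = 0$)
$\left(c{\left(8 \right)} + h{\left(z{\left(\left(-1\right) \left(-1\right) \right)},o{\left(-4 \right)} \right)}\right)^{2} = \left(8 + 0\right)^{2} = 8^{2} = 64$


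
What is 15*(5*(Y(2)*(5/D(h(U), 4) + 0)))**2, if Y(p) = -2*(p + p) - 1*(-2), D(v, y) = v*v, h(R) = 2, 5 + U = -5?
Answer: 84375/4 ≈ 21094.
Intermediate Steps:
U = -10 (U = -5 - 5 = -10)
D(v, y) = v**2
Y(p) = 2 - 4*p (Y(p) = -4*p + 2 = 2 - 4*p)
15*(5*(Y(2)*(5/D(h(U), 4) + 0)))**2 = 15*(5*((2 - 4*2)*(5/(2**2) + 0)))**2 = 15*(5*((2 - 8)*(5/4 + 0)))**2 = 15*(5*(-6*(5*(1/4) + 0)))**2 = 15*(5*(-6*(5/4 + 0)))**2 = 15*(5*(-6*5/4))**2 = 15*(5*(-15/2))**2 = 15*(-75/2)**2 = 15*(5625/4) = 84375/4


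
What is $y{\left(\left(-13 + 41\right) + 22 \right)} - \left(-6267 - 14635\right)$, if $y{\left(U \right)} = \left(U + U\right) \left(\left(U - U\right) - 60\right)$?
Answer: $14902$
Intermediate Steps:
$y{\left(U \right)} = - 120 U$ ($y{\left(U \right)} = 2 U \left(0 - 60\right) = 2 U \left(-60\right) = - 120 U$)
$y{\left(\left(-13 + 41\right) + 22 \right)} - \left(-6267 - 14635\right) = - 120 \left(\left(-13 + 41\right) + 22\right) - \left(-6267 - 14635\right) = - 120 \left(28 + 22\right) - -20902 = \left(-120\right) 50 + 20902 = -6000 + 20902 = 14902$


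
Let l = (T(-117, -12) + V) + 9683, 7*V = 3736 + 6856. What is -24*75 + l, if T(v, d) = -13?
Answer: 65682/7 ≈ 9383.1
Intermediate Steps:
V = 10592/7 (V = (3736 + 6856)/7 = (⅐)*10592 = 10592/7 ≈ 1513.1)
l = 78282/7 (l = (-13 + 10592/7) + 9683 = 10501/7 + 9683 = 78282/7 ≈ 11183.)
-24*75 + l = -24*75 + 78282/7 = -1800 + 78282/7 = 65682/7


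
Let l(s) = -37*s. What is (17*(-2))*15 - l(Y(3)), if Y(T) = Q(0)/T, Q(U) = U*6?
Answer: -510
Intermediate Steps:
Q(U) = 6*U
Y(T) = 0 (Y(T) = (6*0)/T = 0/T = 0)
(17*(-2))*15 - l(Y(3)) = (17*(-2))*15 - (-37)*0 = -34*15 - 1*0 = -510 + 0 = -510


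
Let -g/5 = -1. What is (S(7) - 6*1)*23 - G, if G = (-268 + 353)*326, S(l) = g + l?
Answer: -27572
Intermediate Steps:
g = 5 (g = -5*(-1) = 5)
S(l) = 5 + l
G = 27710 (G = 85*326 = 27710)
(S(7) - 6*1)*23 - G = ((5 + 7) - 6*1)*23 - 1*27710 = (12 - 6)*23 - 27710 = 6*23 - 27710 = 138 - 27710 = -27572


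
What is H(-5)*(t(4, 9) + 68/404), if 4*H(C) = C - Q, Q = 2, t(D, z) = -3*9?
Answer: 9485/202 ≈ 46.955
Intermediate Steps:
t(D, z) = -27
H(C) = -½ + C/4 (H(C) = (C - 1*2)/4 = (C - 2)/4 = (-2 + C)/4 = -½ + C/4)
H(-5)*(t(4, 9) + 68/404) = (-½ + (¼)*(-5))*(-27 + 68/404) = (-½ - 5/4)*(-27 + 68*(1/404)) = -7*(-27 + 17/101)/4 = -7/4*(-2710/101) = 9485/202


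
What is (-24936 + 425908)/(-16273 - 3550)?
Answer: -400972/19823 ≈ -20.228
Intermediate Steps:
(-24936 + 425908)/(-16273 - 3550) = 400972/(-19823) = 400972*(-1/19823) = -400972/19823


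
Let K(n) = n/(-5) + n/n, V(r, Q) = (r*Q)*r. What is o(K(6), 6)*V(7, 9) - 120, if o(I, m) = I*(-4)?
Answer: 1164/5 ≈ 232.80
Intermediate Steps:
V(r, Q) = Q*r² (V(r, Q) = (Q*r)*r = Q*r²)
K(n) = 1 - n/5 (K(n) = n*(-⅕) + 1 = -n/5 + 1 = 1 - n/5)
o(I, m) = -4*I
o(K(6), 6)*V(7, 9) - 120 = (-4*(1 - ⅕*6))*(9*7²) - 120 = (-4*(1 - 6/5))*(9*49) - 120 = -4*(-⅕)*441 - 120 = (⅘)*441 - 120 = 1764/5 - 120 = 1164/5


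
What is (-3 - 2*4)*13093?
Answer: -144023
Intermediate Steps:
(-3 - 2*4)*13093 = (-3 - 8)*13093 = -11*13093 = -144023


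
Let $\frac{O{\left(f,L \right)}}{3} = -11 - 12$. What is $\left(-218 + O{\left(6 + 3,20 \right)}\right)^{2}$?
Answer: $82369$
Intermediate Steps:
$O{\left(f,L \right)} = -69$ ($O{\left(f,L \right)} = 3 \left(-11 - 12\right) = 3 \left(-23\right) = -69$)
$\left(-218 + O{\left(6 + 3,20 \right)}\right)^{2} = \left(-218 - 69\right)^{2} = \left(-287\right)^{2} = 82369$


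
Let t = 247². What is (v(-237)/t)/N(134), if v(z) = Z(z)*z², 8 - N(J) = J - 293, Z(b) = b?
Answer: -13312053/10188503 ≈ -1.3066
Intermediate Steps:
N(J) = 301 - J (N(J) = 8 - (J - 293) = 8 - (-293 + J) = 8 + (293 - J) = 301 - J)
v(z) = z³ (v(z) = z*z² = z³)
t = 61009
(v(-237)/t)/N(134) = ((-237)³/61009)/(301 - 1*134) = (-13312053*1/61009)/(301 - 134) = -13312053/61009/167 = -13312053/61009*1/167 = -13312053/10188503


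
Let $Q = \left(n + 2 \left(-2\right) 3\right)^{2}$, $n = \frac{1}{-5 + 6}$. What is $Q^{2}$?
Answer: $14641$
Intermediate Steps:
$n = 1$ ($n = 1^{-1} = 1$)
$Q = 121$ ($Q = \left(1 + 2 \left(-2\right) 3\right)^{2} = \left(1 - 12\right)^{2} = \left(-11\right)^{2} = 121$)
$Q^{2} = 121^{2} = 14641$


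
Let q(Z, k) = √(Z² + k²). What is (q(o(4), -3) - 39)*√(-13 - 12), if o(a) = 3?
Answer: 15*I*(-13 + √2) ≈ -173.79*I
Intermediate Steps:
(q(o(4), -3) - 39)*√(-13 - 12) = (√(3² + (-3)²) - 39)*√(-13 - 12) = (√(9 + 9) - 39)*√(-25) = (√18 - 39)*(5*I) = (3*√2 - 39)*(5*I) = (-39 + 3*√2)*(5*I) = 5*I*(-39 + 3*√2)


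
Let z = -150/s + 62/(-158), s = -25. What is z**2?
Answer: 196249/6241 ≈ 31.445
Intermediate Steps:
z = 443/79 (z = -150/(-25) + 62/(-158) = -150*(-1/25) + 62*(-1/158) = 6 - 31/79 = 443/79 ≈ 5.6076)
z**2 = (443/79)**2 = 196249/6241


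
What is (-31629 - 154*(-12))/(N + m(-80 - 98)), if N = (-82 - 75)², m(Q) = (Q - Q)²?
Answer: -29781/24649 ≈ -1.2082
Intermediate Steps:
m(Q) = 0 (m(Q) = 0² = 0)
N = 24649 (N = (-157)² = 24649)
(-31629 - 154*(-12))/(N + m(-80 - 98)) = (-31629 - 154*(-12))/(24649 + 0) = (-31629 + 1848)/24649 = -29781*1/24649 = -29781/24649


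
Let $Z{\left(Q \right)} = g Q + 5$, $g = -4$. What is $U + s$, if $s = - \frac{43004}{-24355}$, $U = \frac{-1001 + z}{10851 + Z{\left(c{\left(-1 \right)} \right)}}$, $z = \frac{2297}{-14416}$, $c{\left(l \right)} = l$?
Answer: $\frac{255244047437}{152518569792} \approx 1.6735$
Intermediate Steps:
$Z{\left(Q \right)} = 5 - 4 Q$ ($Z{\left(Q \right)} = - 4 Q + 5 = 5 - 4 Q$)
$z = - \frac{2297}{14416}$ ($z = 2297 \left(- \frac{1}{14416}\right) = - \frac{2297}{14416} \approx -0.15934$)
$U = - \frac{14432713}{156557760}$ ($U = \frac{-1001 - \frac{2297}{14416}}{10851 + \left(5 - -4\right)} = - \frac{14432713}{14416 \left(10851 + \left(5 + 4\right)\right)} = - \frac{14432713}{14416 \left(10851 + 9\right)} = - \frac{14432713}{14416 \cdot 10860} = \left(- \frac{14432713}{14416}\right) \frac{1}{10860} = - \frac{14432713}{156557760} \approx -0.092188$)
$s = \frac{43004}{24355}$ ($s = \left(-43004\right) \left(- \frac{1}{24355}\right) = \frac{43004}{24355} \approx 1.7657$)
$U + s = - \frac{14432713}{156557760} + \frac{43004}{24355} = \frac{255244047437}{152518569792}$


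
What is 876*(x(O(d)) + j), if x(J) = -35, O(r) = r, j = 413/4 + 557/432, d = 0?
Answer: 2192993/36 ≈ 60917.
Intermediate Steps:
j = 45161/432 (j = 413*(¼) + 557*(1/432) = 413/4 + 557/432 = 45161/432 ≈ 104.54)
876*(x(O(d)) + j) = 876*(-35 + 45161/432) = 876*(30041/432) = 2192993/36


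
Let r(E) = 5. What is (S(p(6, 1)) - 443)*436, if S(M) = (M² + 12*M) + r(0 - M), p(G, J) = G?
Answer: -143880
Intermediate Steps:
S(M) = 5 + M² + 12*M (S(M) = (M² + 12*M) + 5 = 5 + M² + 12*M)
(S(p(6, 1)) - 443)*436 = ((5 + 6² + 12*6) - 443)*436 = ((5 + 36 + 72) - 443)*436 = (113 - 443)*436 = -330*436 = -143880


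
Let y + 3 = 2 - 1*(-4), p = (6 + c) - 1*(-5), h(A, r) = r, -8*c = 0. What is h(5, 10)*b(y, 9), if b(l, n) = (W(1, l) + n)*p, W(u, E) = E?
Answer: 1320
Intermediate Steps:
c = 0 (c = -1/8*0 = 0)
p = 11 (p = (6 + 0) - 1*(-5) = 6 + 5 = 11)
y = 3 (y = -3 + (2 - 1*(-4)) = -3 + (2 + 4) = -3 + 6 = 3)
b(l, n) = 11*l + 11*n (b(l, n) = (l + n)*11 = 11*l + 11*n)
h(5, 10)*b(y, 9) = 10*(11*3 + 11*9) = 10*(33 + 99) = 10*132 = 1320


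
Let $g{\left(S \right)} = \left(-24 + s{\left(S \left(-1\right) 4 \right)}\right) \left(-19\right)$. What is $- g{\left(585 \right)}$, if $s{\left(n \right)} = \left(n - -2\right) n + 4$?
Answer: $103947100$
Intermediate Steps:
$s{\left(n \right)} = 4 + n \left(2 + n\right)$ ($s{\left(n \right)} = \left(n + 2\right) n + 4 = \left(2 + n\right) n + 4 = n \left(2 + n\right) + 4 = 4 + n \left(2 + n\right)$)
$g{\left(S \right)} = 380 - 304 S^{2} + 152 S$ ($g{\left(S \right)} = \left(-24 + \left(4 + \left(S \left(-1\right) 4\right)^{2} + 2 S \left(-1\right) 4\right)\right) \left(-19\right) = \left(-24 + \left(4 + \left(- S 4\right)^{2} + 2 - S 4\right)\right) \left(-19\right) = \left(-24 + \left(4 + \left(- 4 S\right)^{2} + 2 \left(- 4 S\right)\right)\right) \left(-19\right) = \left(-24 + \left(4 + 16 S^{2} - 8 S\right)\right) \left(-19\right) = \left(-24 + \left(4 - 8 S + 16 S^{2}\right)\right) \left(-19\right) = \left(-20 - 8 S + 16 S^{2}\right) \left(-19\right) = 380 - 304 S^{2} + 152 S$)
$- g{\left(585 \right)} = - (380 - 304 \cdot 585^{2} + 152 \cdot 585) = - (380 - 104036400 + 88920) = \left(-1\right) \left(-103947100\right) = 103947100$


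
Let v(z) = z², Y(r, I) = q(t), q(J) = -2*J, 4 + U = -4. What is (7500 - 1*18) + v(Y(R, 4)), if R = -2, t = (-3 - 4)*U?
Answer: 20026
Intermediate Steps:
U = -8 (U = -4 - 4 = -8)
t = 56 (t = (-3 - 4)*(-8) = -7*(-8) = 56)
Y(r, I) = -112 (Y(r, I) = -2*56 = -112)
(7500 - 1*18) + v(Y(R, 4)) = (7500 - 1*18) + (-112)² = (7500 - 18) + 12544 = 7482 + 12544 = 20026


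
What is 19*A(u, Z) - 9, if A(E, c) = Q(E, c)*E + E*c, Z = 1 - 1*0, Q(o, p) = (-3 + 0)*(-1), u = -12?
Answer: -921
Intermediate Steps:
Q(o, p) = 3 (Q(o, p) = -3*(-1) = 3)
Z = 1 (Z = 1 + 0 = 1)
A(E, c) = 3*E + E*c
19*A(u, Z) - 9 = 19*(-12*(3 + 1)) - 9 = 19*(-12*4) - 9 = 19*(-48) - 9 = -912 - 9 = -921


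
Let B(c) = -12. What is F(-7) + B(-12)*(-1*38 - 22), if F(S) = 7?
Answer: 727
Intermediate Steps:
F(-7) + B(-12)*(-1*38 - 22) = 7 - 12*(-1*38 - 22) = 7 - 12*(-38 - 22) = 7 - 12*(-60) = 7 + 720 = 727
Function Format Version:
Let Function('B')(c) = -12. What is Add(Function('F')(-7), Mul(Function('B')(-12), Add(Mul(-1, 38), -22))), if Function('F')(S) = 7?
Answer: 727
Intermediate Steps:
Add(Function('F')(-7), Mul(Function('B')(-12), Add(Mul(-1, 38), -22))) = Add(7, Mul(-12, Add(Mul(-1, 38), -22))) = Add(7, Mul(-12, Add(-38, -22))) = Add(7, Mul(-12, -60)) = Add(7, 720) = 727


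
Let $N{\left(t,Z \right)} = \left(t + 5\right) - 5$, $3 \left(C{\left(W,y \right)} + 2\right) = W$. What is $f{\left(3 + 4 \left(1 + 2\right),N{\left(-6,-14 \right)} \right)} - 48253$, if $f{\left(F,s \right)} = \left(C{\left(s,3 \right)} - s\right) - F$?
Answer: $-48266$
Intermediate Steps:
$C{\left(W,y \right)} = -2 + \frac{W}{3}$
$N{\left(t,Z \right)} = t$ ($N{\left(t,Z \right)} = \left(5 + t\right) - 5 = t$)
$f{\left(F,s \right)} = -2 - F - \frac{2 s}{3}$ ($f{\left(F,s \right)} = \left(\left(-2 + \frac{s}{3}\right) - s\right) - F = \left(-2 - \frac{2 s}{3}\right) - F = -2 - F - \frac{2 s}{3}$)
$f{\left(3 + 4 \left(1 + 2\right),N{\left(-6,-14 \right)} \right)} - 48253 = \left(-2 - \left(3 + 4 \left(1 + 2\right)\right) - -4\right) - 48253 = \left(-2 - \left(3 + 4 \cdot 3\right) + 4\right) - 48253 = \left(-2 - \left(3 + 12\right) + 4\right) - 48253 = \left(-2 - 15 + 4\right) - 48253 = -13 - 48253 = -48266$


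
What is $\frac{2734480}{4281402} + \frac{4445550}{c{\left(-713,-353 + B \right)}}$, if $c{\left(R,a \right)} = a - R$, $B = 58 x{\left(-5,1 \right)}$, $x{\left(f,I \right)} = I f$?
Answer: $\frac{951668903735}{14984907} \approx 63509.0$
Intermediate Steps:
$B = -290$ ($B = 58 \cdot 1 \left(-5\right) = 58 \left(-5\right) = -290$)
$\frac{2734480}{4281402} + \frac{4445550}{c{\left(-713,-353 + B \right)}} = \frac{2734480}{4281402} + \frac{4445550}{\left(-353 - 290\right) - -713} = 2734480 \cdot \frac{1}{4281402} + \frac{4445550}{-643 + 713} = \frac{1367240}{2140701} + \frac{4445550}{70} = \frac{1367240}{2140701} + 4445550 \cdot \frac{1}{70} = \frac{1367240}{2140701} + \frac{444555}{7} = \frac{951668903735}{14984907}$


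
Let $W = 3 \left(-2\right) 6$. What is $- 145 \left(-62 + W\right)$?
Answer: $14210$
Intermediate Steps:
$W = -36$ ($W = \left(-6\right) 6 = -36$)
$- 145 \left(-62 + W\right) = - 145 \left(-62 - 36\right) = \left(-145\right) \left(-98\right) = 14210$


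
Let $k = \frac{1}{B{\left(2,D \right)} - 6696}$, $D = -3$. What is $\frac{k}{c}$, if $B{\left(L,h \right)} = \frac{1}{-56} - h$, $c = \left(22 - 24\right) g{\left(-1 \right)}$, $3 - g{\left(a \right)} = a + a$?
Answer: $\frac{28}{1874045} \approx 1.4941 \cdot 10^{-5}$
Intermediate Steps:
$g{\left(a \right)} = 3 - 2 a$ ($g{\left(a \right)} = 3 - \left(a + a\right) = 3 - 2 a$)
$c = -10$ ($c = \left(22 - 24\right) \left(3 - -2\right) = - 2 \left(3 + 2\right) = \left(-2\right) 5 = -10$)
$B{\left(L,h \right)} = - \frac{1}{56} - h$
$k = - \frac{56}{374809}$ ($k = \frac{1}{\left(- \frac{1}{56} - -3\right) - 6696} = \frac{1}{\left(- \frac{1}{56} + 3\right) - 6696} = \frac{1}{\frac{167}{56} - 6696} = \frac{1}{- \frac{374809}{56}} = - \frac{56}{374809} \approx -0.00014941$)
$\frac{k}{c} = - \frac{56}{374809 \left(-10\right)} = \left(- \frac{56}{374809}\right) \left(- \frac{1}{10}\right) = \frac{28}{1874045}$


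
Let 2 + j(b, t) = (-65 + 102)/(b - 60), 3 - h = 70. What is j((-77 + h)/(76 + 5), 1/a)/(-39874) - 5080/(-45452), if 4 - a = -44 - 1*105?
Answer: 28172248415/251917073672 ≈ 0.11183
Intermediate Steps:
h = -67 (h = 3 - 1*70 = 3 - 70 = -67)
a = 153 (a = 4 - (-44 - 1*105) = 4 - (-44 - 105) = 4 - 1*(-149) = 4 + 149 = 153)
j(b, t) = -2 + 37/(-60 + b) (j(b, t) = -2 + (-65 + 102)/(b - 60) = -2 + 37/(-60 + b))
j((-77 + h)/(76 + 5), 1/a)/(-39874) - 5080/(-45452) = ((157 - 2*(-77 - 67)/(76 + 5))/(-60 + (-77 - 67)/(76 + 5)))/(-39874) - 5080/(-45452) = ((157 - (-288)/81)/(-60 - 144/81))*(-1/39874) - 5080*(-1/45452) = ((157 - (-288)/81)/(-60 - 144*1/81))*(-1/39874) + 1270/11363 = ((157 - 2*(-16/9))/(-60 - 16/9))*(-1/39874) + 1270/11363 = ((157 + 32/9)/(-556/9))*(-1/39874) + 1270/11363 = -9/556*1445/9*(-1/39874) + 1270/11363 = -1445/556*(-1/39874) + 1270/11363 = 1445/22169944 + 1270/11363 = 28172248415/251917073672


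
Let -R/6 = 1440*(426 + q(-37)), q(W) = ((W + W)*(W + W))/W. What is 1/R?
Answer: -1/2401920 ≈ -4.1633e-7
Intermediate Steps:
q(W) = 4*W (q(W) = ((2*W)*(2*W))/W = (4*W²)/W = 4*W)
R = -2401920 (R = -8640*(426 + 4*(-37)) = -8640*(426 - 148) = -8640*278 = -6*400320 = -2401920)
1/R = 1/(-2401920) = -1/2401920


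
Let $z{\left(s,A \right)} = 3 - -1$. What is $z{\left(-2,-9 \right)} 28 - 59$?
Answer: $53$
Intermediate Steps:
$z{\left(s,A \right)} = 4$ ($z{\left(s,A \right)} = 3 + 1 = 4$)
$z{\left(-2,-9 \right)} 28 - 59 = 4 \cdot 28 - 59 = 112 - 59 = 53$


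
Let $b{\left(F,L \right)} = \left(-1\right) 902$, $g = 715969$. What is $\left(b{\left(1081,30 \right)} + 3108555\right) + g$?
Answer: $3823622$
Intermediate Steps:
$b{\left(F,L \right)} = -902$
$\left(b{\left(1081,30 \right)} + 3108555\right) + g = \left(-902 + 3108555\right) + 715969 = 3107653 + 715969 = 3823622$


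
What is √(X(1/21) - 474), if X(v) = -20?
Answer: I*√494 ≈ 22.226*I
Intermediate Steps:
√(X(1/21) - 474) = √(-20 - 474) = √(-494) = I*√494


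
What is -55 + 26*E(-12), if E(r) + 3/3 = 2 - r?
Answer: 283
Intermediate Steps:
E(r) = 1 - r (E(r) = -1 + (2 - r) = 1 - r)
-55 + 26*E(-12) = -55 + 26*(1 - 1*(-12)) = -55 + 26*(1 + 12) = -55 + 26*13 = -55 + 338 = 283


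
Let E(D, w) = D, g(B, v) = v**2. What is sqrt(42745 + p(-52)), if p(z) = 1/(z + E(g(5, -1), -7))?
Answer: sqrt(111179694)/51 ≈ 206.75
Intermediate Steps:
p(z) = 1/(1 + z) (p(z) = 1/(z + (-1)**2) = 1/(z + 1) = 1/(1 + z))
sqrt(42745 + p(-52)) = sqrt(42745 + 1/(1 - 52)) = sqrt(42745 + 1/(-51)) = sqrt(42745 - 1/51) = sqrt(2179994/51) = sqrt(111179694)/51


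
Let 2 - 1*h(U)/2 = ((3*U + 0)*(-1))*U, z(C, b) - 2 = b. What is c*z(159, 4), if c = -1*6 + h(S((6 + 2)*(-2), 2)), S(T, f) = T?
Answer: 9204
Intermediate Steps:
z(C, b) = 2 + b
h(U) = 4 + 6*U² (h(U) = 4 - 2*(3*U + 0)*(-1)*U = 4 - 2*(3*U)*(-1)*U = 4 - 2*(-3*U)*U = 4 - (-6)*U² = 4 + 6*U²)
c = 1534 (c = -1*6 + (4 + 6*((6 + 2)*(-2))²) = -6 + (4 + 6*(8*(-2))²) = -6 + (4 + 6*(-16)²) = -6 + (4 + 6*256) = -6 + (4 + 1536) = -6 + 1540 = 1534)
c*z(159, 4) = 1534*(2 + 4) = 1534*6 = 9204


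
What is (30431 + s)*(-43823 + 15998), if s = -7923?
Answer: -626285100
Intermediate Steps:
(30431 + s)*(-43823 + 15998) = (30431 - 7923)*(-43823 + 15998) = 22508*(-27825) = -626285100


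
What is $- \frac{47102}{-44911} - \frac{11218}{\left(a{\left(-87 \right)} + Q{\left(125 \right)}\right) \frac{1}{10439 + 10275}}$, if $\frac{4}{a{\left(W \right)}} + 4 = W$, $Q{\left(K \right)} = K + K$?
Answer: $- \frac{474835345873180}{510772803} \approx -9.2964 \cdot 10^{5}$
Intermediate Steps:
$Q{\left(K \right)} = 2 K$
$a{\left(W \right)} = \frac{4}{-4 + W}$
$- \frac{47102}{-44911} - \frac{11218}{\left(a{\left(-87 \right)} + Q{\left(125 \right)}\right) \frac{1}{10439 + 10275}} = - \frac{47102}{-44911} - \frac{11218}{\left(\frac{4}{-4 - 87} + 2 \cdot 125\right) \frac{1}{10439 + 10275}} = \left(-47102\right) \left(- \frac{1}{44911}\right) - \frac{11218}{\left(\frac{4}{-91} + 250\right) \frac{1}{20714}} = \frac{47102}{44911} - \frac{11218}{\left(4 \left(- \frac{1}{91}\right) + 250\right) \frac{1}{20714}} = \frac{47102}{44911} - \frac{11218}{\left(- \frac{4}{91} + 250\right) \frac{1}{20714}} = \frac{47102}{44911} - \frac{11218}{\frac{22746}{91} \cdot \frac{1}{20714}} = \frac{47102}{44911} - \frac{11218}{\frac{11373}{942487}} = \frac{47102}{44911} - \frac{10572819166}{11373} = - \frac{474835345873180}{510772803}$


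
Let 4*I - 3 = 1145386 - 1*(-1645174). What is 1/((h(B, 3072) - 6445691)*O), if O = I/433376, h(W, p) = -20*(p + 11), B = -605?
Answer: -1733504/18159172928613 ≈ -9.5462e-8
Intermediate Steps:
I = 2790563/4 (I = 3/4 + (1145386 - 1*(-1645174))/4 = 3/4 + (1145386 + 1645174)/4 = 3/4 + (1/4)*2790560 = 3/4 + 697640 = 2790563/4 ≈ 6.9764e+5)
h(W, p) = -220 - 20*p (h(W, p) = -20*(11 + p) = -220 - 20*p)
O = 2790563/1733504 (O = (2790563/4)/433376 = (2790563/4)*(1/433376) = 2790563/1733504 ≈ 1.6098)
1/((h(B, 3072) - 6445691)*O) = 1/(((-220 - 20*3072) - 6445691)*(2790563/1733504)) = (1733504/2790563)/((-220 - 61440) - 6445691) = (1733504/2790563)/(-61660 - 6445691) = (1733504/2790563)/(-6507351) = -1/6507351*1733504/2790563 = -1733504/18159172928613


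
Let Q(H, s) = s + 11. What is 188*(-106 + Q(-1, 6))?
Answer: -16732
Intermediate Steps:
Q(H, s) = 11 + s
188*(-106 + Q(-1, 6)) = 188*(-106 + (11 + 6)) = 188*(-106 + 17) = 188*(-89) = -16732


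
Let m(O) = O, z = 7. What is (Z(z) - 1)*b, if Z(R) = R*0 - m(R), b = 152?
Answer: -1216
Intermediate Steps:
Z(R) = -R (Z(R) = R*0 - R = 0 - R = -R)
(Z(z) - 1)*b = (-1*7 - 1)*152 = (-7 - 1)*152 = -8*152 = -1216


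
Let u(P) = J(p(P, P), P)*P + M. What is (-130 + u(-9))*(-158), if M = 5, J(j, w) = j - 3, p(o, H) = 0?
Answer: 15484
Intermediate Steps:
J(j, w) = -3 + j
u(P) = 5 - 3*P (u(P) = (-3 + 0)*P + 5 = -3*P + 5 = 5 - 3*P)
(-130 + u(-9))*(-158) = (-130 + (5 - 3*(-9)))*(-158) = (-130 + (5 + 27))*(-158) = (-130 + 32)*(-158) = -98*(-158) = 15484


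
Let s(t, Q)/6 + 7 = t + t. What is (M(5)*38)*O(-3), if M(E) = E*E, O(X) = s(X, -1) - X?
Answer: -71250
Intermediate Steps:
s(t, Q) = -42 + 12*t (s(t, Q) = -42 + 6*(t + t) = -42 + 6*(2*t) = -42 + 12*t)
O(X) = -42 + 11*X (O(X) = (-42 + 12*X) - X = -42 + 11*X)
M(E) = E²
(M(5)*38)*O(-3) = (5²*38)*(-42 + 11*(-3)) = (25*38)*(-42 - 33) = 950*(-75) = -71250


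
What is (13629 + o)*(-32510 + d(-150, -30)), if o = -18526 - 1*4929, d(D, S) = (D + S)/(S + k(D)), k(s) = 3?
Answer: 958133260/3 ≈ 3.1938e+8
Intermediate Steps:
d(D, S) = (D + S)/(3 + S) (d(D, S) = (D + S)/(S + 3) = (D + S)/(3 + S))
o = -23455 (o = -18526 - 4929 = -23455)
(13629 + o)*(-32510 + d(-150, -30)) = (13629 - 23455)*(-32510 + (-150 - 30)/(3 - 30)) = -9826*(-32510 - 180/(-27)) = -9826*(-32510 - 1/27*(-180)) = -9826*(-32510 + 20/3) = -9826*(-97510/3) = 958133260/3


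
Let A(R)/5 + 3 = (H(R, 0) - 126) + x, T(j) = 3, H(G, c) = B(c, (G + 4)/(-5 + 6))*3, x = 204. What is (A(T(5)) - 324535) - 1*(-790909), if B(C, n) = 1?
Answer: 466764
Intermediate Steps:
H(G, c) = 3 (H(G, c) = 1*3 = 3)
A(R) = 390 (A(R) = -15 + 5*((3 - 126) + 204) = -15 + 5*(-123 + 204) = -15 + 5*81 = -15 + 405 = 390)
(A(T(5)) - 324535) - 1*(-790909) = (390 - 324535) - 1*(-790909) = -324145 + 790909 = 466764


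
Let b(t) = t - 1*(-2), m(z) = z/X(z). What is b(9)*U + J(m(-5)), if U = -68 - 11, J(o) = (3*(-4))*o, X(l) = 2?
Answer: -839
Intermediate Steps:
m(z) = z/2
J(o) = -12*o
b(t) = 2 + t (b(t) = t + 2 = 2 + t)
U = -79
b(9)*U + J(m(-5)) = (2 + 9)*(-79) - 6*(-5) = 11*(-79) - 12*(-5/2) = -869 + 30 = -839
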